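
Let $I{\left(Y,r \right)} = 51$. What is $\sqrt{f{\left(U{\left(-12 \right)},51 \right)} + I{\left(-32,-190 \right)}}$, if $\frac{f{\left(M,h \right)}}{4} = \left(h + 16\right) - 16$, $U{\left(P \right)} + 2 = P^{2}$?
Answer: $\sqrt{255} \approx 15.969$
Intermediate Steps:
$U{\left(P \right)} = -2 + P^{2}$
$f{\left(M,h \right)} = 4 h$ ($f{\left(M,h \right)} = 4 \left(\left(h + 16\right) - 16\right) = 4 \left(\left(16 + h\right) - 16\right) = 4 h$)
$\sqrt{f{\left(U{\left(-12 \right)},51 \right)} + I{\left(-32,-190 \right)}} = \sqrt{4 \cdot 51 + 51} = \sqrt{204 + 51} = \sqrt{255}$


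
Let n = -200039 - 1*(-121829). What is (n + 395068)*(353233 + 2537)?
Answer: 112728570660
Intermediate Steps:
n = -78210 (n = -200039 + 121829 = -78210)
(n + 395068)*(353233 + 2537) = (-78210 + 395068)*(353233 + 2537) = 316858*355770 = 112728570660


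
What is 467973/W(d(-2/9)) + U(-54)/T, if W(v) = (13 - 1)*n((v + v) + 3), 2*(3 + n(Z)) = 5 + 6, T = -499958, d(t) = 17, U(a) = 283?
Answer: 19497236387/1249895 ≈ 15599.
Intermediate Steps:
n(Z) = 5/2 (n(Z) = -3 + (5 + 6)/2 = -3 + (1/2)*11 = -3 + 11/2 = 5/2)
W(v) = 30 (W(v) = (13 - 1)*(5/2) = 12*(5/2) = 30)
467973/W(d(-2/9)) + U(-54)/T = 467973/30 + 283/(-499958) = 467973*(1/30) + 283*(-1/499958) = 155991/10 - 283/499958 = 19497236387/1249895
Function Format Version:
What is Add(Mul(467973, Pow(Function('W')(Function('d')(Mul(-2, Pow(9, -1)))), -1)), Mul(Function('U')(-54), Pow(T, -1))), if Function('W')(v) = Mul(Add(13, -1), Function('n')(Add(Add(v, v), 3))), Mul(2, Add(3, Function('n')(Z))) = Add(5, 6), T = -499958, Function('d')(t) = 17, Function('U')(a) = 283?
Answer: Rational(19497236387, 1249895) ≈ 15599.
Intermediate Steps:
Function('n')(Z) = Rational(5, 2) (Function('n')(Z) = Add(-3, Mul(Rational(1, 2), Add(5, 6))) = Add(-3, Mul(Rational(1, 2), 11)) = Add(-3, Rational(11, 2)) = Rational(5, 2))
Function('W')(v) = 30 (Function('W')(v) = Mul(Add(13, -1), Rational(5, 2)) = Mul(12, Rational(5, 2)) = 30)
Add(Mul(467973, Pow(Function('W')(Function('d')(Mul(-2, Pow(9, -1)))), -1)), Mul(Function('U')(-54), Pow(T, -1))) = Add(Mul(467973, Pow(30, -1)), Mul(283, Pow(-499958, -1))) = Add(Mul(467973, Rational(1, 30)), Mul(283, Rational(-1, 499958))) = Add(Rational(155991, 10), Rational(-283, 499958)) = Rational(19497236387, 1249895)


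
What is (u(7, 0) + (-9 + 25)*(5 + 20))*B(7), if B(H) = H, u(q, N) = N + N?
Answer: 2800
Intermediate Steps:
u(q, N) = 2*N
(u(7, 0) + (-9 + 25)*(5 + 20))*B(7) = (2*0 + (-9 + 25)*(5 + 20))*7 = (0 + 16*25)*7 = (0 + 400)*7 = 400*7 = 2800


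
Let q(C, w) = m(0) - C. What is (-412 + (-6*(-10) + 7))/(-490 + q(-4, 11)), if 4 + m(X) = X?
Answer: 69/98 ≈ 0.70408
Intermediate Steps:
m(X) = -4 + X
q(C, w) = -4 - C (q(C, w) = (-4 + 0) - C = -4 - C)
(-412 + (-6*(-10) + 7))/(-490 + q(-4, 11)) = (-412 + (-6*(-10) + 7))/(-490 + (-4 - 1*(-4))) = (-412 + (60 + 7))/(-490 + (-4 + 4)) = (-412 + 67)/(-490 + 0) = -345/(-490) = -345*(-1/490) = 69/98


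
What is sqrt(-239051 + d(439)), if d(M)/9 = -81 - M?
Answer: I*sqrt(243731) ≈ 493.69*I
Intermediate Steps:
d(M) = -729 - 9*M (d(M) = 9*(-81 - M) = -729 - 9*M)
sqrt(-239051 + d(439)) = sqrt(-239051 + (-729 - 9*439)) = sqrt(-239051 + (-729 - 3951)) = sqrt(-239051 - 4680) = sqrt(-243731) = I*sqrt(243731)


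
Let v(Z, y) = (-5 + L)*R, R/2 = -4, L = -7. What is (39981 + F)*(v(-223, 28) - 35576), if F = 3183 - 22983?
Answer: -716021880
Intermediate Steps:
R = -8 (R = 2*(-4) = -8)
v(Z, y) = 96 (v(Z, y) = (-5 - 7)*(-8) = -12*(-8) = 96)
F = -19800
(39981 + F)*(v(-223, 28) - 35576) = (39981 - 19800)*(96 - 35576) = 20181*(-35480) = -716021880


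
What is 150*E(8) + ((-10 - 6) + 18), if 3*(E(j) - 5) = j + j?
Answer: 1552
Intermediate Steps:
E(j) = 5 + 2*j/3 (E(j) = 5 + (j + j)/3 = 5 + (2*j)/3 = 5 + 2*j/3)
150*E(8) + ((-10 - 6) + 18) = 150*(5 + (⅔)*8) + ((-10 - 6) + 18) = 150*(5 + 16/3) + (-16 + 18) = 150*(31/3) + 2 = 1550 + 2 = 1552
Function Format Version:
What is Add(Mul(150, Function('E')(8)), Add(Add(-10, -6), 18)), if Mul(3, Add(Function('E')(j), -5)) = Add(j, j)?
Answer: 1552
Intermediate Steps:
Function('E')(j) = Add(5, Mul(Rational(2, 3), j)) (Function('E')(j) = Add(5, Mul(Rational(1, 3), Add(j, j))) = Add(5, Mul(Rational(1, 3), Mul(2, j))) = Add(5, Mul(Rational(2, 3), j)))
Add(Mul(150, Function('E')(8)), Add(Add(-10, -6), 18)) = Add(Mul(150, Add(5, Mul(Rational(2, 3), 8))), Add(Add(-10, -6), 18)) = Add(Mul(150, Add(5, Rational(16, 3))), Add(-16, 18)) = Add(Mul(150, Rational(31, 3)), 2) = Add(1550, 2) = 1552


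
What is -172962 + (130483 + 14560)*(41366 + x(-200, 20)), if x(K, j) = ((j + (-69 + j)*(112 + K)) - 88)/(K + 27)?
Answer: 1037328346756/173 ≈ 5.9961e+9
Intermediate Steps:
x(K, j) = (-88 + j + (-69 + j)*(112 + K))/(27 + K)
-172962 + (130483 + 14560)*(41366 + x(-200, 20)) = -172962 + (130483 + 14560)*(41366 + (-7816 - 69*(-200) + 113*20 - 200*20)/(27 - 200)) = -172962 + 145043*(41366 + (-7816 + 13800 + 2260 - 4000)/(-173)) = -172962 + 145043*(41366 - 1/173*4244) = -172962 + 145043*(41366 - 4244/173) = -172962 + 145043*(7152074/173) = -172962 + 1037358269182/173 = 1037328346756/173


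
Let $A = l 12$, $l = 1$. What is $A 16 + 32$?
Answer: $224$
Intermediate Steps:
$A = 12$ ($A = 1 \cdot 12 = 12$)
$A 16 + 32 = 12 \cdot 16 + 32 = 192 + 32 = 224$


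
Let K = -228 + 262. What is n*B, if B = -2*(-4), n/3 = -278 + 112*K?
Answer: 84720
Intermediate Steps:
K = 34
n = 10590 (n = 3*(-278 + 112*34) = 3*(-278 + 3808) = 3*3530 = 10590)
B = 8
n*B = 10590*8 = 84720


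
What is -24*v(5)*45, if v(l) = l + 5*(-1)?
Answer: 0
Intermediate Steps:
v(l) = -5 + l (v(l) = l - 5 = -5 + l)
-24*v(5)*45 = -24*(-5 + 5)*45 = -24*0*45 = 0*45 = 0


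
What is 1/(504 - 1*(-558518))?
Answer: 1/559022 ≈ 1.7888e-6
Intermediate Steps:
1/(504 - 1*(-558518)) = 1/(504 + 558518) = 1/559022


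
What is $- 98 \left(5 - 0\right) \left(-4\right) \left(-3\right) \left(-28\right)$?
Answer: $164640$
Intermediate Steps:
$- 98 \left(5 - 0\right) \left(-4\right) \left(-3\right) \left(-28\right) = - 98 \left(5 + 0\right) \left(-4\right) \left(-3\right) \left(-28\right) = - 98 \cdot 5 \left(-4\right) \left(-3\right) \left(-28\right) = - 98 \left(\left(-20\right) \left(-3\right)\right) \left(-28\right) = \left(-98\right) 60 \left(-28\right) = \left(-5880\right) \left(-28\right) = 164640$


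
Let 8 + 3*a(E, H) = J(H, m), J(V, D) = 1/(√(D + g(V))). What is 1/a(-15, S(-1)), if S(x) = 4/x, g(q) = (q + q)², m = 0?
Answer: -8/21 ≈ -0.38095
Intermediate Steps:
g(q) = 4*q² (g(q) = (2*q)² = 4*q²)
J(V, D) = (D + 4*V²)^(-½) (J(V, D) = 1/(√(D + 4*V²)) = (D + 4*V²)^(-½))
a(E, H) = -8/3 + 1/(6*√(H²)) (a(E, H) = -8/3 + 1/(3*√(0 + 4*H²)) = -8/3 + 1/(3*√(4*H²)) = -8/3 + (1/(2*√(H²)))/3 = -8/3 + 1/(6*√(H²)))
1/a(-15, S(-1)) = 1/(-8/3 + 1/(6*√((4/(-1))²))) = 1/(-8/3 + 1/(6*√((4*(-1))²))) = 1/(-8/3 + 1/(6*√((-4)²))) = 1/(-8/3 + 1/(6*√16)) = 1/(-8/3 + (⅙)*(¼)) = 1/(-8/3 + 1/24) = 1/(-21/8) = -8/21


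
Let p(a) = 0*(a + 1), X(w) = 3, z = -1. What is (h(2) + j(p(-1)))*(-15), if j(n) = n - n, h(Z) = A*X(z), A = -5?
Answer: 225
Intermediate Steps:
p(a) = 0 (p(a) = 0*(1 + a) = 0)
h(Z) = -15 (h(Z) = -5*3 = -15)
j(n) = 0
(h(2) + j(p(-1)))*(-15) = (-15 + 0)*(-15) = -15*(-15) = 225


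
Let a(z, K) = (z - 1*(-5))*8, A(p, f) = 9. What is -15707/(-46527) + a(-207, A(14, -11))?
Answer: -75171925/46527 ≈ -1615.7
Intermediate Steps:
a(z, K) = 40 + 8*z (a(z, K) = (z + 5)*8 = (5 + z)*8 = 40 + 8*z)
-15707/(-46527) + a(-207, A(14, -11)) = -15707/(-46527) + (40 + 8*(-207)) = -15707*(-1/46527) + (40 - 1656) = 15707/46527 - 1616 = -75171925/46527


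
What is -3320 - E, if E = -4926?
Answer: 1606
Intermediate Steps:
-3320 - E = -3320 - 1*(-4926) = -3320 + 4926 = 1606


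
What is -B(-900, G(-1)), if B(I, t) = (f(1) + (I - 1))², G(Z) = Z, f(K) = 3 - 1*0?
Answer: -806404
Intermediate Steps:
f(K) = 3 (f(K) = 3 + 0 = 3)
B(I, t) = (2 + I)² (B(I, t) = (3 + (I - 1))² = (3 + (-1 + I))² = (2 + I)²)
-B(-900, G(-1)) = -(2 - 900)² = -1*(-898)² = -1*806404 = -806404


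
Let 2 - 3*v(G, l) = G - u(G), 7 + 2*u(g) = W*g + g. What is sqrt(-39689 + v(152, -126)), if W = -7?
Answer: I*sqrt(1436118)/6 ≈ 199.73*I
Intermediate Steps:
u(g) = -7/2 - 3*g (u(g) = -7/2 + (-7*g + g)/2 = -7/2 + (-6*g)/2 = -7/2 - 3*g)
v(G, l) = -1/2 - 4*G/3 (v(G, l) = 2/3 - (G - (-7/2 - 3*G))/3 = 2/3 - (G + (7/2 + 3*G))/3 = 2/3 - (7/2 + 4*G)/3 = 2/3 + (-7/6 - 4*G/3) = -1/2 - 4*G/3)
sqrt(-39689 + v(152, -126)) = sqrt(-39689 + (-1/2 - 4/3*152)) = sqrt(-39689 + (-1/2 - 608/3)) = sqrt(-39689 - 1219/6) = sqrt(-239353/6) = I*sqrt(1436118)/6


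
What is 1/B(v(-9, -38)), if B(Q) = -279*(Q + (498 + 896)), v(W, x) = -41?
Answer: -1/377487 ≈ -2.6491e-6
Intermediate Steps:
B(Q) = -388926 - 279*Q (B(Q) = -279*(Q + 1394) = -279*(1394 + Q) = -388926 - 279*Q)
1/B(v(-9, -38)) = 1/(-388926 - 279*(-41)) = 1/(-388926 + 11439) = 1/(-377487) = -1/377487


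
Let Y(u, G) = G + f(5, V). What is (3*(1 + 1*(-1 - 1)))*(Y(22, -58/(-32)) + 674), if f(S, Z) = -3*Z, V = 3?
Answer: -32007/16 ≈ -2000.4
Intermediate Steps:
Y(u, G) = -9 + G (Y(u, G) = G - 3*3 = G - 9 = -9 + G)
(3*(1 + 1*(-1 - 1)))*(Y(22, -58/(-32)) + 674) = (3*(1 + 1*(-1 - 1)))*((-9 - 58/(-32)) + 674) = (3*(1 + 1*(-2)))*((-9 - 58*(-1/32)) + 674) = (3*(1 - 2))*((-9 + 29/16) + 674) = (3*(-1))*(-115/16 + 674) = -3*10669/16 = -32007/16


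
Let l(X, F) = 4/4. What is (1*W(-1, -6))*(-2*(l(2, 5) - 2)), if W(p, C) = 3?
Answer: 6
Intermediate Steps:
l(X, F) = 1 (l(X, F) = 4*(¼) = 1)
(1*W(-1, -6))*(-2*(l(2, 5) - 2)) = (1*3)*(-2*(1 - 2)) = 3*(-2*(-1)) = 3*2 = 6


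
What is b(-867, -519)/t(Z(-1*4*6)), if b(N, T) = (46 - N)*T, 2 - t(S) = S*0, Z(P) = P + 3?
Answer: -473847/2 ≈ -2.3692e+5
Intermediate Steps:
Z(P) = 3 + P
t(S) = 2 (t(S) = 2 - S*0 = 2 - 1*0 = 2 + 0 = 2)
b(N, T) = T*(46 - N)
b(-867, -519)/t(Z(-1*4*6)) = -519*(46 - 1*(-867))/2 = -519*(46 + 867)*(½) = -519*913*(½) = -473847*½ = -473847/2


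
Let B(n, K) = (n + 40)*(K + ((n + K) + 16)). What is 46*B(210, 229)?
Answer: 7866000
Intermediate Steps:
B(n, K) = (40 + n)*(16 + n + 2*K) (B(n, K) = (40 + n)*(K + ((K + n) + 16)) = (40 + n)*(K + (16 + K + n)) = (40 + n)*(16 + n + 2*K))
46*B(210, 229) = 46*(640 + 210² + 56*210 + 80*229 + 2*229*210) = 46*(640 + 44100 + 11760 + 18320 + 96180) = 46*171000 = 7866000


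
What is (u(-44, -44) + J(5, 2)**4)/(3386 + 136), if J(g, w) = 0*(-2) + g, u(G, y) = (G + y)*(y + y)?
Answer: 8369/3522 ≈ 2.3762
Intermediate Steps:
u(G, y) = 2*y*(G + y) (u(G, y) = (G + y)*(2*y) = 2*y*(G + y))
J(g, w) = g (J(g, w) = 0 + g = g)
(u(-44, -44) + J(5, 2)**4)/(3386 + 136) = (2*(-44)*(-44 - 44) + 5**4)/(3386 + 136) = (2*(-44)*(-88) + 625)/3522 = (7744 + 625)*(1/3522) = 8369*(1/3522) = 8369/3522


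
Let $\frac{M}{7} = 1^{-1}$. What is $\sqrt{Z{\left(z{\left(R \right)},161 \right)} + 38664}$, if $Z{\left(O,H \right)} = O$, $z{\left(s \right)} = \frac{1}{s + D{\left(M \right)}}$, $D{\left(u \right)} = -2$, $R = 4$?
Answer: $\frac{\sqrt{154658}}{2} \approx 196.63$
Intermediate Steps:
$M = 7$ ($M = \frac{7}{1} = 7 \cdot 1 = 7$)
$z{\left(s \right)} = \frac{1}{-2 + s}$ ($z{\left(s \right)} = \frac{1}{s - 2} = \frac{1}{-2 + s}$)
$\sqrt{Z{\left(z{\left(R \right)},161 \right)} + 38664} = \sqrt{\frac{1}{-2 + 4} + 38664} = \sqrt{\frac{1}{2} + 38664} = \sqrt{\frac{77329}{2}} = \frac{\sqrt{154658}}{2}$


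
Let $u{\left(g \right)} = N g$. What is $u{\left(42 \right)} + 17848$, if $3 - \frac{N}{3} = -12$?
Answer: $19738$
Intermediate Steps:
$N = 45$ ($N = 9 - -36 = 9 + 36 = 45$)
$u{\left(g \right)} = 45 g$
$u{\left(42 \right)} + 17848 = 45 \cdot 42 + 17848 = 1890 + 17848 = 19738$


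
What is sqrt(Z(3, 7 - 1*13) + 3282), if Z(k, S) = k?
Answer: 3*sqrt(365) ≈ 57.315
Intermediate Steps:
sqrt(Z(3, 7 - 1*13) + 3282) = sqrt(3 + 3282) = sqrt(3285) = 3*sqrt(365)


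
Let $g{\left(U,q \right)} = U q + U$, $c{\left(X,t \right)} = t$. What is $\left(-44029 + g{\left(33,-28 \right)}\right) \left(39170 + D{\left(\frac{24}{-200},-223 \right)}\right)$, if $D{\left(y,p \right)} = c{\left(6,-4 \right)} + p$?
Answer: $-1749319560$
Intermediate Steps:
$g{\left(U,q \right)} = U + U q$
$D{\left(y,p \right)} = -4 + p$
$\left(-44029 + g{\left(33,-28 \right)}\right) \left(39170 + D{\left(\frac{24}{-200},-223 \right)}\right) = \left(-44029 + 33 \left(1 - 28\right)\right) \left(39170 - 227\right) = \left(-44029 + 33 \left(-27\right)\right) \left(39170 - 227\right) = \left(-44029 - 891\right) 38943 = \left(-44920\right) 38943 = -1749319560$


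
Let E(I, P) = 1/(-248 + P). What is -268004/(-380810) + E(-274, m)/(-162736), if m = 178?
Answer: 305297330689/433800473120 ≈ 0.70377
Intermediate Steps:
-268004/(-380810) + E(-274, m)/(-162736) = -268004/(-380810) + 1/((-248 + 178)*(-162736)) = -268004*(-1/380810) - 1/162736/(-70) = 134002/190405 - 1/70*(-1/162736) = 134002/190405 + 1/11391520 = 305297330689/433800473120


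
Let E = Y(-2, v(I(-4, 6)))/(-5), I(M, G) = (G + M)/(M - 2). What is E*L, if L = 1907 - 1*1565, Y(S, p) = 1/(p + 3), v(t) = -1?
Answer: -171/5 ≈ -34.200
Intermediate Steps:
I(M, G) = (G + M)/(-2 + M)
Y(S, p) = 1/(3 + p)
E = -1/10 (E = 1/((3 - 1)*(-5)) = -1/5/2 = (1/2)*(-1/5) = -1/10 ≈ -0.10000)
L = 342 (L = 1907 - 1565 = 342)
E*L = -1/10*342 = -171/5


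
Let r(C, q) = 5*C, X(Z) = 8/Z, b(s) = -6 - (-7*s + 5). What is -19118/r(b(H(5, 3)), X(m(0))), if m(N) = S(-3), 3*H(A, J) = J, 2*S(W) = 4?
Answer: 9559/10 ≈ 955.90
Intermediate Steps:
S(W) = 2 (S(W) = (½)*4 = 2)
H(A, J) = J/3
m(N) = 2
b(s) = -11 + 7*s (b(s) = -6 - (5 - 7*s) = -6 + (-5 + 7*s) = -11 + 7*s)
-19118/r(b(H(5, 3)), X(m(0))) = -19118*1/(5*(-11 + 7*((⅓)*3))) = -19118*1/(5*(-11 + 7*1)) = -19118*1/(5*(-11 + 7)) = -19118/(5*(-4)) = -19118/(-20) = -19118*(-1/20) = 9559/10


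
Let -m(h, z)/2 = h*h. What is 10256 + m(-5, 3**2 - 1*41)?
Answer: 10206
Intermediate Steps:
m(h, z) = -2*h**2 (m(h, z) = -2*h*h = -2*h**2)
10256 + m(-5, 3**2 - 1*41) = 10256 - 2*(-5)**2 = 10256 - 2*25 = 10256 - 50 = 10206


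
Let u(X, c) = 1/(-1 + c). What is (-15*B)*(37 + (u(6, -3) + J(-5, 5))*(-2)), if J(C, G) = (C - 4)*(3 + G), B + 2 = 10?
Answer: -21780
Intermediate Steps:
B = 8 (B = -2 + 10 = 8)
J(C, G) = (-4 + C)*(3 + G)
(-15*B)*(37 + (u(6, -3) + J(-5, 5))*(-2)) = (-15*8)*(37 + (1/(-1 - 3) + (-12 - 4*5 + 3*(-5) - 5*5))*(-2)) = -120*(37 + (1/(-4) + (-12 - 20 - 15 - 25))*(-2)) = -120*(37 + (-¼ - 72)*(-2)) = -120*(37 - 289/4*(-2)) = -120*(37 + 289/2) = -120*363/2 = -21780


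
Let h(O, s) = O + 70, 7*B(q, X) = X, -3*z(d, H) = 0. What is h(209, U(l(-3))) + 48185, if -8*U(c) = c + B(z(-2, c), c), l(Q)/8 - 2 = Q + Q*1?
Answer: 48464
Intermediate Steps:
l(Q) = 16 + 16*Q (l(Q) = 16 + 8*(Q + Q*1) = 16 + 8*(Q + Q) = 16 + 8*(2*Q) = 16 + 16*Q)
z(d, H) = 0 (z(d, H) = -⅓*0 = 0)
B(q, X) = X/7
U(c) = -c/7 (U(c) = -(c + c/7)/8 = -c/7)
h(O, s) = 70 + O
h(209, U(l(-3))) + 48185 = (70 + 209) + 48185 = 279 + 48185 = 48464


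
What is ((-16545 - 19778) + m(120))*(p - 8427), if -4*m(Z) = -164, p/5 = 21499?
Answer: -3594385176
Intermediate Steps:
p = 107495 (p = 5*21499 = 107495)
m(Z) = 41 (m(Z) = -¼*(-164) = 41)
((-16545 - 19778) + m(120))*(p - 8427) = ((-16545 - 19778) + 41)*(107495 - 8427) = (-36323 + 41)*99068 = -36282*99068 = -3594385176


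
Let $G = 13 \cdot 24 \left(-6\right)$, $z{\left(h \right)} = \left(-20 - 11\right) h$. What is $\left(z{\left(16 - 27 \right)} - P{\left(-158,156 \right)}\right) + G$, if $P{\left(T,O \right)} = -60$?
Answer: $-1471$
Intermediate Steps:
$z{\left(h \right)} = - 31 h$ ($z{\left(h \right)} = \left(-20 - 11\right) h = - 31 h$)
$G = -1872$ ($G = 312 \left(-6\right) = -1872$)
$\left(z{\left(16 - 27 \right)} - P{\left(-158,156 \right)}\right) + G = \left(- 31 \left(16 - 27\right) - -60\right) - 1872 = \left(\left(-31\right) \left(-11\right) + 60\right) - 1872 = \left(341 + 60\right) - 1872 = 401 - 1872 = -1471$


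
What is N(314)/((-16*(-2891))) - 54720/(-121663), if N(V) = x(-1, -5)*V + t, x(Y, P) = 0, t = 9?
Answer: 2532223287/5627643728 ≈ 0.44996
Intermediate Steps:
N(V) = 9 (N(V) = 0*V + 9 = 0 + 9 = 9)
N(314)/((-16*(-2891))) - 54720/(-121663) = 9/((-16*(-2891))) - 54720/(-121663) = 9/46256 - 54720*(-1/121663) = 9*(1/46256) + 54720/121663 = 9/46256 + 54720/121663 = 2532223287/5627643728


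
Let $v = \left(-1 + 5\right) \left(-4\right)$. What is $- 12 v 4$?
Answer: $768$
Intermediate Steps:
$v = -16$ ($v = 4 \left(-4\right) = -16$)
$- 12 v 4 = \left(-12\right) \left(-16\right) 4 = 192 \cdot 4 = 768$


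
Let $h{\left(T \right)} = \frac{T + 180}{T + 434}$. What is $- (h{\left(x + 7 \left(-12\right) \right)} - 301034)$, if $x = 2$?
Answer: $\frac{52981935}{176} \approx 3.0103 \cdot 10^{5}$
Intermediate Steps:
$h{\left(T \right)} = \frac{180 + T}{434 + T}$
$- (h{\left(x + 7 \left(-12\right) \right)} - 301034) = - (\frac{180 + \left(2 + 7 \left(-12\right)\right)}{434 + \left(2 + 7 \left(-12\right)\right)} - 301034) = - (\frac{180 + \left(2 - 84\right)}{434 + \left(2 - 84\right)} - 301034) = - (\frac{180 - 82}{434 - 82} - 301034) = - (\frac{1}{352} \cdot 98 - 301034) = - (\frac{49}{176} - 301034) = \left(-1\right) \left(- \frac{52981935}{176}\right) = \frac{52981935}{176}$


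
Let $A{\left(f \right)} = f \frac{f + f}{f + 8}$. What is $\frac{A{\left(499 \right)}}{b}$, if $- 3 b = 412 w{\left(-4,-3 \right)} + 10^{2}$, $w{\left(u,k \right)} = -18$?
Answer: $\frac{249001}{618202} \approx 0.40278$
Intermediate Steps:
$b = \frac{7316}{3}$ ($b = - \frac{412 \left(-18\right) + 10^{2}}{3} = - \frac{-7416 + 100}{3} = \left(- \frac{1}{3}\right) \left(-7316\right) = \frac{7316}{3} \approx 2438.7$)
$A{\left(f \right)} = \frac{2 f^{2}}{8 + f}$ ($A{\left(f \right)} = f \frac{2 f}{8 + f} = \frac{2 f^{2}}{8 + f}$)
$\frac{A{\left(499 \right)}}{b} = \frac{2 \cdot 499^{2} \frac{1}{8 + 499}}{\frac{7316}{3}} = 2 \cdot 249001 \cdot \frac{1}{507} \cdot \frac{3}{7316} = \frac{498002}{507} \cdot \frac{3}{7316} = \frac{249001}{618202}$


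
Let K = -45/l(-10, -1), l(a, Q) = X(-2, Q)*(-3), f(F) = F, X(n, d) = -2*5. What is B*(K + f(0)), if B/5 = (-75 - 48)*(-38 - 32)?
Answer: -64575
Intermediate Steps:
X(n, d) = -10
B = 43050 (B = 5*((-75 - 48)*(-38 - 32)) = 5*(-123*(-70)) = 5*8610 = 43050)
l(a, Q) = 30 (l(a, Q) = -10*(-3) = 30)
K = -3/2 (K = -45/30 = -45*1/30 = -3/2 ≈ -1.5000)
B*(K + f(0)) = 43050*(-3/2 + 0) = 43050*(-3/2) = -64575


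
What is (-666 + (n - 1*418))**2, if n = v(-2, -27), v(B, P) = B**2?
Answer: 1166400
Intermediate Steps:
n = 4 (n = (-2)**2 = 4)
(-666 + (n - 1*418))**2 = (-666 + (4 - 1*418))**2 = (-666 + (4 - 418))**2 = (-666 - 414)**2 = (-1080)**2 = 1166400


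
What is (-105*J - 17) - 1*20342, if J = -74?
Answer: -12589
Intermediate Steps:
(-105*J - 17) - 1*20342 = (-105*(-74) - 17) - 1*20342 = (7770 - 17) - 20342 = 7753 - 20342 = -12589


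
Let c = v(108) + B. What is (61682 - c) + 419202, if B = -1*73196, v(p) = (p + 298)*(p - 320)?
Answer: 640152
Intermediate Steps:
v(p) = (-320 + p)*(298 + p) (v(p) = (298 + p)*(-320 + p) = (-320 + p)*(298 + p))
B = -73196
c = -159268 (c = (-95360 + 108**2 - 22*108) - 73196 = (-95360 + 11664 - 2376) - 73196 = -86072 - 73196 = -159268)
(61682 - c) + 419202 = (61682 - 1*(-159268)) + 419202 = (61682 + 159268) + 419202 = 220950 + 419202 = 640152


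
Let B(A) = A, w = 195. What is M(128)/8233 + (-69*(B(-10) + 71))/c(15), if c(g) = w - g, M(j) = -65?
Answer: -11554799/493980 ≈ -23.391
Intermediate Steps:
c(g) = 195 - g
M(128)/8233 + (-69*(B(-10) + 71))/c(15) = -65/8233 + (-69*(-10 + 71))/(195 - 1*15) = -65*1/8233 + (-69*61)/(195 - 15) = -65/8233 - 4209/180 = -65/8233 - 4209*1/180 = -65/8233 - 1403/60 = -11554799/493980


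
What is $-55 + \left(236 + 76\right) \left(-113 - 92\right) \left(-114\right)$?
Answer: $7291385$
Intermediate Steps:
$-55 + \left(236 + 76\right) \left(-113 - 92\right) \left(-114\right) = -55 + 312 \left(-205\right) \left(-114\right) = -55 - -7291440 = -55 + 7291440 = 7291385$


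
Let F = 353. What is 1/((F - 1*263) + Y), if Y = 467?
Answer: 1/557 ≈ 0.0017953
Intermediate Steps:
1/((F - 1*263) + Y) = 1/((353 - 1*263) + 467) = 1/((353 - 263) + 467) = 1/(90 + 467) = 1/557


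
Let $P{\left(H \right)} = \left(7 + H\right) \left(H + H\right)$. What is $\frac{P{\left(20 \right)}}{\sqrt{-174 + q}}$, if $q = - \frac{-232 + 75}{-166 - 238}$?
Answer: $- \frac{2160 i \sqrt{7115753}}{70453} \approx - 81.783 i$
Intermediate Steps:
$P{\left(H \right)} = 2 H \left(7 + H\right)$ ($P{\left(H \right)} = \left(7 + H\right) 2 H = 2 H \left(7 + H\right)$)
$q = - \frac{157}{404}$ ($q = - \frac{-157}{-404} = - \frac{\left(-157\right) \left(-1\right)}{404} = \left(-1\right) \frac{157}{404} = - \frac{157}{404} \approx -0.38861$)
$\frac{P{\left(20 \right)}}{\sqrt{-174 + q}} = \frac{2 \cdot 20 \left(7 + 20\right)}{\sqrt{-174 - \frac{157}{404}}} = \frac{2 \cdot 20 \cdot 27}{\sqrt{- \frac{70453}{404}}} = \frac{1080}{\frac{1}{202} i \sqrt{7115753}} = 1080 \left(- \frac{2 i \sqrt{7115753}}{70453}\right) = - \frac{2160 i \sqrt{7115753}}{70453}$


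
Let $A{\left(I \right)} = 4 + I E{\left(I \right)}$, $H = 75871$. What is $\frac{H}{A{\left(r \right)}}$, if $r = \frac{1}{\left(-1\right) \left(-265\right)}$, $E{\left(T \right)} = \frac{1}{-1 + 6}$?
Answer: $\frac{100529075}{5301} \approx 18964.0$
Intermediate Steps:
$E{\left(T \right)} = \frac{1}{5}$
$r = \frac{1}{265} \approx 0.0037736$
$A{\left(I \right)} = 4 + \frac{I}{5}$ ($A{\left(I \right)} = 4 + I \frac{1}{5} = 4 + \frac{I}{5}$)
$\frac{H}{A{\left(r \right)}} = \frac{75871}{4 + \frac{1}{5} \cdot \frac{1}{265}} = \frac{75871}{4 + \frac{1}{1325}} = \frac{75871}{\frac{5301}{1325}} = 75871 \cdot \frac{1325}{5301} = \frac{100529075}{5301}$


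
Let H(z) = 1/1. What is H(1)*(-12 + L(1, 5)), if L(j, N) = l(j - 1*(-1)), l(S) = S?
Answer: -10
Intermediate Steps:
L(j, N) = 1 + j (L(j, N) = j - 1*(-1) = j + 1 = 1 + j)
H(z) = 1
H(1)*(-12 + L(1, 5)) = 1*(-12 + (1 + 1)) = 1*(-12 + 2) = 1*(-10) = -10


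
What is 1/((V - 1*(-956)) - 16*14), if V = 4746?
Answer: 1/5478 ≈ 0.00018255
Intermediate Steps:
1/((V - 1*(-956)) - 16*14) = 1/((4746 - 1*(-956)) - 16*14) = 1/((4746 + 956) - 224) = 1/(5702 - 224) = 1/5478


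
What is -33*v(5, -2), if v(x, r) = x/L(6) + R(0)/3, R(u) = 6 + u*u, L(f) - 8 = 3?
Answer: -81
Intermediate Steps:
L(f) = 11 (L(f) = 8 + 3 = 11)
R(u) = 6 + u²
v(x, r) = 2 + x/11 (v(x, r) = x/11 + (6 + 0²)/3 = x*(1/11) + (6 + 0)*(⅓) = x/11 + 6*(⅓) = x/11 + 2 = 2 + x/11)
-33*v(5, -2) = -33*(2 + (1/11)*5) = -33*(2 + 5/11) = -33*27/11 = -81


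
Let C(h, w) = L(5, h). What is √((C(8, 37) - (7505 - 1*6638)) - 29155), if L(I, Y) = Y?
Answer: I*√30014 ≈ 173.25*I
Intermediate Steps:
C(h, w) = h
√((C(8, 37) - (7505 - 1*6638)) - 29155) = √((8 - (7505 - 1*6638)) - 29155) = √((8 - (7505 - 6638)) - 29155) = √((8 - 1*867) - 29155) = √((8 - 867) - 29155) = √(-859 - 29155) = √(-30014) = I*√30014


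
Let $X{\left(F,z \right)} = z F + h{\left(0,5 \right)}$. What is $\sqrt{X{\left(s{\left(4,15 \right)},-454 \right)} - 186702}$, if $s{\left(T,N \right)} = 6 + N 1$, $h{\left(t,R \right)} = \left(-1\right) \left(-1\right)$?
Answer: $i \sqrt{196235} \approx 442.98 i$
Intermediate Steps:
$h{\left(t,R \right)} = 1$
$s{\left(T,N \right)} = 6 + N$
$X{\left(F,z \right)} = 1 + F z$ ($X{\left(F,z \right)} = z F + 1 = F z + 1 = 1 + F z$)
$\sqrt{X{\left(s{\left(4,15 \right)},-454 \right)} - 186702} = \sqrt{\left(1 + \left(6 + 15\right) \left(-454\right)\right) - 186702} = \sqrt{\left(1 + 21 \left(-454\right)\right) - 186702} = \sqrt{\left(1 - 9534\right) - 186702} = \sqrt{-9533 - 186702} = \sqrt{-196235} = i \sqrt{196235}$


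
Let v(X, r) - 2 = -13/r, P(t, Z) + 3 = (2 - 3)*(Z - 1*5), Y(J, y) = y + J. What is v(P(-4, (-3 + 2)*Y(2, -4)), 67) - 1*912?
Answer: -60983/67 ≈ -910.19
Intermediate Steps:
Y(J, y) = J + y
P(t, Z) = 2 - Z (P(t, Z) = -3 + (2 - 3)*(Z - 1*5) = -3 - (Z - 5) = -3 - (-5 + Z) = -3 + (5 - Z) = 2 - Z)
v(X, r) = 2 - 13/r
v(P(-4, (-3 + 2)*Y(2, -4)), 67) - 1*912 = (2 - 13/67) - 1*912 = (2 - 13*1/67) - 912 = (2 - 13/67) - 912 = 121/67 - 912 = -60983/67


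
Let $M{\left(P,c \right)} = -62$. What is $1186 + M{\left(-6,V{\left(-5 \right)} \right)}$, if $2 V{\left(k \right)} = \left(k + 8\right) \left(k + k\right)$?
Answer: $1124$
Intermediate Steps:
$V{\left(k \right)} = k \left(8 + k\right)$ ($V{\left(k \right)} = \frac{\left(k + 8\right) \left(k + k\right)}{2} = \frac{\left(8 + k\right) 2 k}{2} = \frac{2 k \left(8 + k\right)}{2} = k \left(8 + k\right)$)
$1186 + M{\left(-6,V{\left(-5 \right)} \right)} = 1186 - 62 = 1124$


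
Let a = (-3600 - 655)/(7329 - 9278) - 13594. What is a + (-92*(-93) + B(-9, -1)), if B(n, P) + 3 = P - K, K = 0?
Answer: -9822603/1949 ≈ -5039.8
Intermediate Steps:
B(n, P) = -3 + P (B(n, P) = -3 + (P - 1*0) = -3 + (P + 0) = -3 + P)
a = -26490451/1949 (a = -4255/(-1949) - 13594 = -4255*(-1/1949) - 13594 = 4255/1949 - 13594 = -26490451/1949 ≈ -13592.)
a + (-92*(-93) + B(-9, -1)) = -26490451/1949 + (-92*(-93) + (-3 - 1)) = -26490451/1949 + (8556 - 4) = -26490451/1949 + 8552 = -9822603/1949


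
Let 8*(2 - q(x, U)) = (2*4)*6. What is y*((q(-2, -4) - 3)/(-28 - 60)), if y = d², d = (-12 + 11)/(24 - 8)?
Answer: 7/22528 ≈ 0.00031072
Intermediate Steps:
q(x, U) = -4 (q(x, U) = 2 - 2*4*6/8 = 2 - 6 = -4)
d = -1/16 ≈ -0.062500
y = 1/256 (y = (-1/16)² = 1/256 ≈ 0.0039063)
y*((q(-2, -4) - 3)/(-28 - 60)) = ((-4 - 3)/(-28 - 60))/256 = (-7/(-88))/256 = (-7*(-1/88))/256 = (1/256)*(7/88) = 7/22528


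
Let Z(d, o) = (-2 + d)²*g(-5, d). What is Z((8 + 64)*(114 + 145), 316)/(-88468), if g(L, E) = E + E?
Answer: -3241705998384/22117 ≈ -1.4657e+8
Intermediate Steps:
g(L, E) = 2*E
Z(d, o) = 2*d*(-2 + d)² (Z(d, o) = (-2 + d)²*(2*d) = 2*d*(-2 + d)²)
Z((8 + 64)*(114 + 145), 316)/(-88468) = (2*((8 + 64)*(114 + 145))*(-2 + (8 + 64)*(114 + 145))²)/(-88468) = (2*(72*259)*(-2 + 72*259)²)*(-1/88468) = (2*18648*(-2 + 18648)²)*(-1/88468) = (2*18648*18646²)*(-1/88468) = (2*18648*347673316)*(-1/88468) = 12966823993536*(-1/88468) = -3241705998384/22117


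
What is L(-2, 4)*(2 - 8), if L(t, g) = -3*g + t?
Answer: 84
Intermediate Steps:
L(t, g) = t - 3*g
L(-2, 4)*(2 - 8) = (-2 - 3*4)*(2 - 8) = (-2 - 12)*(-6) = -14*(-6) = 84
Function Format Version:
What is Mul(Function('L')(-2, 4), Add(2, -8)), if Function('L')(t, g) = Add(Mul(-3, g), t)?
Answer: 84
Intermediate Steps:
Function('L')(t, g) = Add(t, Mul(-3, g))
Mul(Function('L')(-2, 4), Add(2, -8)) = Mul(Add(-2, Mul(-3, 4)), Add(2, -8)) = Mul(Add(-2, -12), -6) = Mul(-14, -6) = 84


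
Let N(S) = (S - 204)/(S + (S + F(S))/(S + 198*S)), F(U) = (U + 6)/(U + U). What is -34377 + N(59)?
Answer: -2810447381123/81747869 ≈ -34379.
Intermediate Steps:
F(U) = (6 + U)/(2*U) (F(U) = (6 + U)/((2*U)) = (6 + U)*(1/(2*U)) = (6 + U)/(2*U))
N(S) = (-204 + S)/(S + (S + (6 + S)/(2*S))/(199*S)) (N(S) = (S - 204)/(S + (S + (6 + S)/(2*S))/(S + 198*S)) = (-204 + S)/(S + (S + (6 + S)/(2*S))/((199*S))) = (-204 + S)/(S + (S + (6 + S)/(2*S))*(1/(199*S))) = (-204 + S)/(S + (S + (6 + S)/(2*S))/(199*S)))
-34377 + N(59) = -34377 + 398*59**2*(-204 + 59)/(6 + 59 + 2*59**2*(1 + 199*59)) = -34377 + 398*3481*(-145)/(6 + 59 + 2*3481*(1 + 11741)) = -34377 + 398*3481*(-145)/(6 + 59 + 2*3481*11742) = -34377 + 398*3481*(-145)/(6 + 59 + 81747804) = -34377 + 398*3481*(-145)/81747869 = -34377 + 398*3481*(1/81747869)*(-145) = -34377 - 200888510/81747869 = -2810447381123/81747869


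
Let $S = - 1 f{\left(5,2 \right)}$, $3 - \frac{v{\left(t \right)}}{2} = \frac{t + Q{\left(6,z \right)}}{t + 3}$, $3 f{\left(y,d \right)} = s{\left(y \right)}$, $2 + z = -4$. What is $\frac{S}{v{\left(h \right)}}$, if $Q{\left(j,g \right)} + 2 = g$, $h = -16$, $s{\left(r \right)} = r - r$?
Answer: $0$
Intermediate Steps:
$z = -6$ ($z = -2 - 4 = -6$)
$s{\left(r \right)} = 0$
$f{\left(y,d \right)} = 0$ ($f{\left(y,d \right)} = \frac{1}{3} \cdot 0 = 0$)
$Q{\left(j,g \right)} = -2 + g$
$v{\left(t \right)} = 6 - \frac{2 \left(-8 + t\right)}{3 + t}$ ($v{\left(t \right)} = 6 - 2 \frac{t - 8}{t + 3} = 6 - 2 \frac{t - 8}{3 + t} = 6 - 2 \frac{-8 + t}{3 + t} = 6 - \frac{2 \left(-8 + t\right)}{3 + t}$)
$S = 0$ ($S = - 1 \cdot 0 = \left(-1\right) 0 = 0$)
$\frac{S}{v{\left(h \right)}} = \frac{0}{2 \frac{1}{3 - 16} \left(17 + 2 \left(-16\right)\right)} = \frac{0}{2 \frac{1}{-13} \left(17 - 32\right)} = \frac{0}{2 \left(- \frac{1}{13}\right) \left(-15\right)} = \frac{0}{\frac{30}{13}} = 0 \cdot \frac{13}{30} = 0$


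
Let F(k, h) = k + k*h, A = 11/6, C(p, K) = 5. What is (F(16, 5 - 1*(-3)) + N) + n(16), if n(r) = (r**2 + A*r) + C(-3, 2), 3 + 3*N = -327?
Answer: 973/3 ≈ 324.33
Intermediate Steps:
A = 11/6 (A = 11*(1/6) = 11/6 ≈ 1.8333)
F(k, h) = k + h*k
N = -110 (N = -1 + (1/3)*(-327) = -1 - 109 = -110)
n(r) = 5 + r**2 + 11*r/6 (n(r) = (r**2 + 11*r/6) + 5 = 5 + r**2 + 11*r/6)
(F(16, 5 - 1*(-3)) + N) + n(16) = (16*(1 + (5 - 1*(-3))) - 110) + (5 + 16**2 + (11/6)*16) = (16*(1 + (5 + 3)) - 110) + (5 + 256 + 88/3) = (16*(1 + 8) - 110) + 871/3 = (16*9 - 110) + 871/3 = (144 - 110) + 871/3 = 34 + 871/3 = 973/3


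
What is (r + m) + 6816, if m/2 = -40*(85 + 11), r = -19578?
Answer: -20442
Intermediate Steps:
m = -7680 (m = 2*(-40*(85 + 11)) = 2*(-40*96) = 2*(-3840) = -7680)
(r + m) + 6816 = (-19578 - 7680) + 6816 = -27258 + 6816 = -20442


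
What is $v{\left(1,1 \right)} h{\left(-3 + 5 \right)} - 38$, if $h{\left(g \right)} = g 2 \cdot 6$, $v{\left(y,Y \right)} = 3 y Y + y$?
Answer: $58$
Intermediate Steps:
$v{\left(y,Y \right)} = y + 3 Y y$ ($v{\left(y,Y \right)} = 3 Y y + y = y + 3 Y y$)
$h{\left(g \right)} = 12 g$ ($h{\left(g \right)} = 2 g 6 = 12 g$)
$v{\left(1,1 \right)} h{\left(-3 + 5 \right)} - 38 = 1 \left(1 + 3 \cdot 1\right) 12 \left(-3 + 5\right) - 38 = 1 \left(1 + 3\right) 12 \cdot 2 - 38 = 1 \cdot 4 \cdot 24 - 38 = 4 \cdot 24 - 38 = 96 - 38 = 58$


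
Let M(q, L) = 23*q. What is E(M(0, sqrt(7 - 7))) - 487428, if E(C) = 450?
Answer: -486978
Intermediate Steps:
E(M(0, sqrt(7 - 7))) - 487428 = 450 - 487428 = -486978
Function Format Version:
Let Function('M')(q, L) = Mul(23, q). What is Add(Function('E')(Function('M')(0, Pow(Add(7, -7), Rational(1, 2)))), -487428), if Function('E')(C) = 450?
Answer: -486978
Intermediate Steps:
Add(Function('E')(Function('M')(0, Pow(Add(7, -7), Rational(1, 2)))), -487428) = Add(450, -487428) = -486978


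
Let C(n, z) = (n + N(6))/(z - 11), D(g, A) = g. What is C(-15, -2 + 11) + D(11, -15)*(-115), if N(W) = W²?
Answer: -2551/2 ≈ -1275.5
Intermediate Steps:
C(n, z) = (36 + n)/(-11 + z) (C(n, z) = (n + 6²)/(z - 11) = (n + 36)/(-11 + z) = (36 + n)/(-11 + z))
C(-15, -2 + 11) + D(11, -15)*(-115) = (36 - 15)/(-11 + (-2 + 11)) + 11*(-115) = 21/(-11 + 9) - 1265 = 21/(-2) - 1265 = -½*21 - 1265 = -21/2 - 1265 = -2551/2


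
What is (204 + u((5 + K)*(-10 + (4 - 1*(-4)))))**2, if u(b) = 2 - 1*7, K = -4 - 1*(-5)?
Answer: 39601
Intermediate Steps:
K = 1 (K = -4 + 5 = 1)
u(b) = -5 (u(b) = 2 - 7 = -5)
(204 + u((5 + K)*(-10 + (4 - 1*(-4)))))**2 = (204 - 5)**2 = 199**2 = 39601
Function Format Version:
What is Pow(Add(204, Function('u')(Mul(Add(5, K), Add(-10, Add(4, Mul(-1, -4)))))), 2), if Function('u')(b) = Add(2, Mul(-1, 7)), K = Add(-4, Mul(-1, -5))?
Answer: 39601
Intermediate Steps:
K = 1 (K = Add(-4, 5) = 1)
Function('u')(b) = -5 (Function('u')(b) = Add(2, -7) = -5)
Pow(Add(204, Function('u')(Mul(Add(5, K), Add(-10, Add(4, Mul(-1, -4)))))), 2) = Pow(Add(204, -5), 2) = Pow(199, 2) = 39601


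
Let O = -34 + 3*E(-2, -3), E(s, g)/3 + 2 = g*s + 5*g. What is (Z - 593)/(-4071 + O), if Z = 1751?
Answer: -579/2102 ≈ -0.27545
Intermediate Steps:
E(s, g) = -6 + 15*g + 3*g*s (E(s, g) = -6 + 3*(g*s + 5*g) = -6 + 3*(5*g + g*s) = -6 + (15*g + 3*g*s) = -6 + 15*g + 3*g*s)
O = -133 (O = -34 + 3*(-6 + 15*(-3) + 3*(-3)*(-2)) = -34 + 3*(-6 - 45 + 18) = -34 + 3*(-33) = -34 - 99 = -133)
(Z - 593)/(-4071 + O) = (1751 - 593)/(-4071 - 133) = 1158/(-4204) = 1158*(-1/4204) = -579/2102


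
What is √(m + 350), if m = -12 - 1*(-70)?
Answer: 2*√102 ≈ 20.199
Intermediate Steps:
m = 58 (m = -12 + 70 = 58)
√(m + 350) = √(58 + 350) = √408 = 2*√102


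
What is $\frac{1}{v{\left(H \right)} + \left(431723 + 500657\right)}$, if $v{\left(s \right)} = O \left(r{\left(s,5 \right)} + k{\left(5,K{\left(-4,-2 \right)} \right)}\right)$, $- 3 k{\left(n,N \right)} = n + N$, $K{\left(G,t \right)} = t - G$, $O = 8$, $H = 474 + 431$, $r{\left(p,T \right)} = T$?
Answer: $\frac{3}{2797204} \approx 1.0725 \cdot 10^{-6}$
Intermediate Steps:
$H = 905$
$k{\left(n,N \right)} = - \frac{N}{3} - \frac{n}{3}$ ($k{\left(n,N \right)} = - \frac{n + N}{3} = - \frac{N + n}{3} = - \frac{N}{3} - \frac{n}{3}$)
$v{\left(s \right)} = \frac{64}{3}$ ($v{\left(s \right)} = 8 \left(5 - \left(\frac{5}{3} + \frac{-2 - -4}{3}\right)\right) = 8 \left(5 - \left(\frac{5}{3} + \frac{-2 + 4}{3}\right)\right) = 8 \left(5 - \frac{7}{3}\right) = 8 \cdot \frac{8}{3} = \frac{64}{3}$)
$\frac{1}{v{\left(H \right)} + \left(431723 + 500657\right)} = \frac{1}{\frac{64}{3} + \left(431723 + 500657\right)} = \frac{1}{\frac{64}{3} + 932380} = \frac{1}{\frac{2797204}{3}} = \frac{3}{2797204}$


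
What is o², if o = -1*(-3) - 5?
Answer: 4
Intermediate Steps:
o = -2 (o = 3 - 5 = -2)
o² = (-2)² = 4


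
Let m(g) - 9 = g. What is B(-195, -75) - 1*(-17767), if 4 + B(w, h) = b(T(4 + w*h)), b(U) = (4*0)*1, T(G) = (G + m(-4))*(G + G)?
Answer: 17763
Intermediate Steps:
m(g) = 9 + g
T(G) = 2*G*(5 + G) (T(G) = (G + (9 - 4))*(G + G) = (G + 5)*(2*G) = (5 + G)*(2*G) = 2*G*(5 + G))
b(U) = 0 (b(U) = 0*1 = 0)
B(w, h) = -4 (B(w, h) = -4 + 0 = -4)
B(-195, -75) - 1*(-17767) = -4 - 1*(-17767) = -4 + 17767 = 17763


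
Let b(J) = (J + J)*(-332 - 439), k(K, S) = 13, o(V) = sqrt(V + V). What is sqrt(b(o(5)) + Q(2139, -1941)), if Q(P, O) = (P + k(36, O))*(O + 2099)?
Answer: sqrt(340016 - 1542*sqrt(10)) ≈ 578.91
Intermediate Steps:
o(V) = sqrt(2)*sqrt(V) (o(V) = sqrt(2*V) = sqrt(2)*sqrt(V))
b(J) = -1542*J (b(J) = (2*J)*(-771) = -1542*J)
Q(P, O) = (13 + P)*(2099 + O) (Q(P, O) = (P + 13)*(O + 2099) = (13 + P)*(2099 + O))
sqrt(b(o(5)) + Q(2139, -1941)) = sqrt(-1542*sqrt(2)*sqrt(5) + (27287 + 13*(-1941) + 2099*2139 - 1941*2139)) = sqrt(-1542*sqrt(10) + (27287 - 25233 + 4489761 - 4151799)) = sqrt(-1542*sqrt(10) + 340016) = sqrt(340016 - 1542*sqrt(10))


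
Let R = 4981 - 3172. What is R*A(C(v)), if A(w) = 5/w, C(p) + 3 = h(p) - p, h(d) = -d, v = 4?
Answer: -9045/11 ≈ -822.27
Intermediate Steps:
C(p) = -3 - 2*p (C(p) = -3 + (-p - p) = -3 - 2*p)
R = 1809
R*A(C(v)) = 1809*(5/(-3 - 2*4)) = 1809*(5/(-3 - 8)) = 1809*(5/(-11)) = 1809*(5*(-1/11)) = 1809*(-5/11) = -9045/11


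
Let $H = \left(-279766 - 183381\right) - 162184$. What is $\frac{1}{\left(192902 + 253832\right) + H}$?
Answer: $- \frac{1}{178597} \approx -5.5992 \cdot 10^{-6}$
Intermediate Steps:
$H = -625331$ ($H = -463147 - 162184 = -625331$)
$\frac{1}{\left(192902 + 253832\right) + H} = \frac{1}{\left(192902 + 253832\right) - 625331} = \frac{1}{446734 - 625331} = \frac{1}{-178597} = - \frac{1}{178597}$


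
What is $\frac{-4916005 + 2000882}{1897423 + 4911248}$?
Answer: $- \frac{2915123}{6808671} \approx -0.42815$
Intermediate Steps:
$\frac{-4916005 + 2000882}{1897423 + 4911248} = - \frac{2915123}{6808671}$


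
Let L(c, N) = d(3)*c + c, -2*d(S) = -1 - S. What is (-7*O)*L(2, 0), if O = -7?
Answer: 294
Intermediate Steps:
d(S) = 1/2 + S/2 (d(S) = -(-1 - S)/2 = 1/2 + S/2)
L(c, N) = 3*c (L(c, N) = (1/2 + (1/2)*3)*c + c = (1/2 + 3/2)*c + c = 2*c + c = 3*c)
(-7*O)*L(2, 0) = (-7*(-7))*(3*2) = 49*6 = 294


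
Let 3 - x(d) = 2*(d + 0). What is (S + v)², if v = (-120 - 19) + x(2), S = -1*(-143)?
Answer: 9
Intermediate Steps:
S = 143
x(d) = 3 - 2*d (x(d) = 3 - 2*(d + 0) = 3 - 2*d)
v = -140 (v = (-120 - 19) + (3 - 2*2) = -139 + (3 - 4) = -139 - 1 = -140)
(S + v)² = (143 - 140)² = 3² = 9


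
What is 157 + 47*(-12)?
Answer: -407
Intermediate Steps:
157 + 47*(-12) = 157 - 564 = -407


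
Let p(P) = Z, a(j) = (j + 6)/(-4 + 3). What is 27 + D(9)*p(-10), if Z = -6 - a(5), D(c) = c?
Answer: 72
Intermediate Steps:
a(j) = -6 - j (a(j) = (6 + j)/(-1) = (6 + j)*(-1) = -6 - j)
Z = 5 (Z = -6 - (-6 - 1*5) = -6 - (-6 - 5) = -6 - 1*(-11) = -6 + 11 = 5)
p(P) = 5
27 + D(9)*p(-10) = 27 + 9*5 = 27 + 45 = 72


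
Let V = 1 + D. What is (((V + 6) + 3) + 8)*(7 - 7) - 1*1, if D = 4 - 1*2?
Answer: -1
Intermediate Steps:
D = 2 (D = 4 - 2 = 2)
V = 3 (V = 1 + 2 = 3)
(((V + 6) + 3) + 8)*(7 - 7) - 1*1 = (((3 + 6) + 3) + 8)*(7 - 7) - 1*1 = ((9 + 3) + 8)*0 - 1 = (12 + 8)*0 - 1 = 20*0 - 1 = 0 - 1 = -1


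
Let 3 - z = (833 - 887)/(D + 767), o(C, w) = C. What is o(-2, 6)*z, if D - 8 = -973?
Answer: -60/11 ≈ -5.4545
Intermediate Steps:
D = -965 (D = 8 - 973 = -965)
z = 30/11 (z = 3 - (833 - 887)/(-965 + 767) = 3 - (-54)/(-198) = 3 - (-54)*(-1)/198 = 3 - 1*3/11 = 3 - 3/11 = 30/11 ≈ 2.7273)
o(-2, 6)*z = -2*30/11 = -60/11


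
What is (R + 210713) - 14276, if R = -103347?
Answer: 93090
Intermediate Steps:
(R + 210713) - 14276 = (-103347 + 210713) - 14276 = 107366 - 14276 = 93090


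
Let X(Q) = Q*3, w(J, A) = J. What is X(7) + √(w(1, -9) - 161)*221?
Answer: 21 + 884*I*√10 ≈ 21.0 + 2795.5*I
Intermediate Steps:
X(Q) = 3*Q
X(7) + √(w(1, -9) - 161)*221 = 3*7 + √(1 - 161)*221 = 21 + √(-160)*221 = 21 + (4*I*√10)*221 = 21 + 884*I*√10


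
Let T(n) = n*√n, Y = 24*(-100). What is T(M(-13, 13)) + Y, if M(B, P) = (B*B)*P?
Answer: -2400 + 28561*√13 ≈ 1.0058e+5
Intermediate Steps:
M(B, P) = P*B² (M(B, P) = B²*P = P*B²)
Y = -2400
T(n) = n^(3/2)
T(M(-13, 13)) + Y = (13*(-13)²)^(3/2) - 2400 = (13*169)^(3/2) - 2400 = 2197^(3/2) - 2400 = 28561*√13 - 2400 = -2400 + 28561*√13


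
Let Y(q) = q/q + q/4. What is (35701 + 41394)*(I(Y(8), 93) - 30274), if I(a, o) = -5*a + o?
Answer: -2327960620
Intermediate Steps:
Y(q) = 1 + q/4 (Y(q) = 1 + q*(¼) = 1 + q/4)
I(a, o) = o - 5*a
(35701 + 41394)*(I(Y(8), 93) - 30274) = (35701 + 41394)*((93 - 5*(1 + (¼)*8)) - 30274) = 77095*((93 - 5*(1 + 2)) - 30274) = 77095*((93 - 5*3) - 30274) = 77095*((93 - 15) - 30274) = 77095*(78 - 30274) = 77095*(-30196) = -2327960620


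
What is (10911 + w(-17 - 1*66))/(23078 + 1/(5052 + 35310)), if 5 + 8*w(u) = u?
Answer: 439945800/931474237 ≈ 0.47231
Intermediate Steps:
w(u) = -5/8 + u/8
(10911 + w(-17 - 1*66))/(23078 + 1/(5052 + 35310)) = (10911 + (-5/8 + (-17 - 1*66)/8))/(23078 + 1/(5052 + 35310)) = (10911 + (-5/8 + (-17 - 66)/8))/(23078 + 1/40362) = (10911 + (-5/8 + (1/8)*(-83)))/(23078 + 1/40362) = (10911 + (-5/8 - 83/8))/(931474237/40362) = (10911 - 11)*(40362/931474237) = 10900*(40362/931474237) = 439945800/931474237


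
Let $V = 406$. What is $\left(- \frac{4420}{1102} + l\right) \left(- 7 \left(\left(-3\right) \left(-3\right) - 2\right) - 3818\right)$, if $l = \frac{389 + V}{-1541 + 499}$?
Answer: $\frac{10598924955}{574142} \approx 18460.0$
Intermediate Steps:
$l = - \frac{795}{1042}$ ($l = \frac{389 + 406}{-1541 + 499} = \frac{795}{-1042} = 795 \left(- \frac{1}{1042}\right) = - \frac{795}{1042} \approx -0.76296$)
$\left(- \frac{4420}{1102} + l\right) \left(- 7 \left(\left(-3\right) \left(-3\right) - 2\right) - 3818\right) = \left(- \frac{4420}{1102} - \frac{795}{1042}\right) \left(- 7 \left(\left(-3\right) \left(-3\right) - 2\right) - 3818\right) = \left(\left(-4420\right) \frac{1}{1102} - \frac{795}{1042}\right) \left(- 7 \left(9 - 2\right) - 3818\right) = \left(- \frac{2210}{551} - \frac{795}{1042}\right) \left(\left(-7\right) 7 - 3818\right) = - \frac{2740865 \left(-49 - 3818\right)}{574142} = \left(- \frac{2740865}{574142}\right) \left(-3867\right) = \frac{10598924955}{574142}$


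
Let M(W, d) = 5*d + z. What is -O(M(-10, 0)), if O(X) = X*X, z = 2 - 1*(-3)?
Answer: -25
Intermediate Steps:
z = 5 (z = 2 + 3 = 5)
M(W, d) = 5 + 5*d (M(W, d) = 5*d + 5 = 5 + 5*d)
O(X) = X²
-O(M(-10, 0)) = -(5 + 5*0)² = -(5 + 0)² = -1*5² = -1*25 = -25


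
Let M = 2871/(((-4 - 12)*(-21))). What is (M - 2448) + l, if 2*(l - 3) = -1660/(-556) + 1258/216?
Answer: -1022278385/420336 ≈ -2432.1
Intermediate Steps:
M = 957/112 (M = 2871/((-16*(-21))) = 2871/336 = 2871*(1/336) = 957/112 ≈ 8.5446)
l = 222323/30024 (l = 3 + (-1660/(-556) + 1258/216)/2 = 3 + (-1660*(-1/556) + 1258*(1/216))/2 = 3 + (415/139 + 629/108)/2 = 3 + (1/2)*(132251/15012) = 3 + 132251/30024 = 222323/30024 ≈ 7.4048)
(M - 2448) + l = (957/112 - 2448) + 222323/30024 = -273219/112 + 222323/30024 = -1022278385/420336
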